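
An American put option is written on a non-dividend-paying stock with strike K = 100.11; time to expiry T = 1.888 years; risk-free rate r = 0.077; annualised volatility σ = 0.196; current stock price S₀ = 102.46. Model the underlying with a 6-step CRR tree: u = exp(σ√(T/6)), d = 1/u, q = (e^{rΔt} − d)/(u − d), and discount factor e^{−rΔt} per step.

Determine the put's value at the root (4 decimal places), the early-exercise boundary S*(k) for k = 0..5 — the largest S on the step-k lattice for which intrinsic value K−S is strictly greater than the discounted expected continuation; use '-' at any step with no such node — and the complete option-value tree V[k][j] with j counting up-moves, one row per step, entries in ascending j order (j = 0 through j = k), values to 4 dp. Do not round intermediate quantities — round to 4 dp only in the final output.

price = 5.2197
boundary = - - 82.2349 73.6727 82.2349 91.7921
tree:
5.2197
9.8327 2.1509
17.8751 4.5134 0.5574
26.4373 9.1861 1.3724 0.0000
34.1079 17.8751 3.3786 0.0000 0.0000
40.9799 26.4373 8.3179 0.0000 0.0000 0.0000
47.1364 34.1079 17.8751 0.0000 0.0000 0.0000 0.0000

Δt=0.31467, u=1.11622, d=0.89588, q=0.58385, disc=e^(-rΔt)=0.97606
k=6 terminal: V=max(K-S,0) → 47.1364 34.1079 17.8751 0.0000 0.0000 0.0000 0.0000
k=5: j=0 S=59.1301 intr=40.9799 cont=38.5835 V=40.9799[EX]; j=1 S=73.6727 intr=26.4373 cont=24.0408 V=26.4373[EX]; j=2 S=91.7921 intr=8.3179 cont=7.2607 V=8.3179[EX]; j=3 S=114.3677 intr=0.0000 cont=0.0000 V=0.0000[hold]; j=4 S=142.4957 intr=0.0000 cont=0.0000 V=0.0000[hold]; j=5 S=177.5416 intr=0.0000 cont=0.0000 V=0.0000[hold]  S*(5)=91.7921
k=4: j=0 S=66.0021 intr=34.1079 cont=31.7115 V=34.1079[EX]; j=1 S=82.2349 intr=17.8751 cont=15.4787 V=17.8751[EX]; j=2 S=102.4600 intr=0.0000 cont=3.3786 V=3.3786[hold]; j=3 S=127.6594 intr=0.0000 cont=0.0000 V=0.0000[hold]; j=4 S=159.0563 intr=0.0000 cont=0.0000 V=0.0000[hold]  S*(4)=82.2349
k=3: j=0 S=73.6727 intr=26.4373 cont=24.0408 V=26.4373[EX]; j=1 S=91.7921 intr=8.3179 cont=9.1861 V=9.1861[hold]; j=2 S=114.3677 intr=0.0000 cont=1.3724 V=1.3724[hold]; j=3 S=142.4957 intr=0.0000 cont=0.0000 V=0.0000[hold]  S*(3)=73.6727
k=2: j=0 S=82.2349 intr=17.8751 cont=15.9734 V=17.8751[EX]; j=1 S=102.4600 intr=0.0000 cont=4.5134 V=4.5134[hold]; j=2 S=127.6594 intr=0.0000 cont=0.5574 V=0.5574[hold]  S*(2)=82.2349
k=1: j=0 S=91.7921 intr=8.3179 cont=9.8327 V=9.8327[hold]; j=1 S=114.3677 intr=0.0000 cont=2.1509 V=2.1509[hold]  S*(1)=-
k=0: j=0 S=102.4600 intr=0.0000 cont=5.2197 V=5.2197[hold]  S*(0)=-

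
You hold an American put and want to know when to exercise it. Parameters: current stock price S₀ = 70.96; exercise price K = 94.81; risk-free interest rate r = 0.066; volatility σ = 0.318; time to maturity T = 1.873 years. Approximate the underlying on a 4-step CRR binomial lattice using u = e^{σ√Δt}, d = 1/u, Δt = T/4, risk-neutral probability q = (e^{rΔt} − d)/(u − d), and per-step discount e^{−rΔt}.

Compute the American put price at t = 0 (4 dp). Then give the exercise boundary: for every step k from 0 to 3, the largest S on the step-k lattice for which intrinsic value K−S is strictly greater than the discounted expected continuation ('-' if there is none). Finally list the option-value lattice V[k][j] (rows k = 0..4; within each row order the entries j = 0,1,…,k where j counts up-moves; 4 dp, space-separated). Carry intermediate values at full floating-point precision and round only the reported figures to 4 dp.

Δt=0.46825  u=1.24309  d=0.80444  q=0.51737  discount=0.96957
step 4 (expiry): payoffs max(K−S,0) = 65.0935 48.8896 23.8500 0.0000 0.0000
step 3: (k=3,j=0): S=36.9404, (K−S)⁺=57.8696, hold=54.9844 ⇒ V=57.8696 exercise | (k=3,j=1): S=57.0834, (K−S)⁺=37.7266, hold=34.8414 ⇒ V=37.7266 exercise | (k=3,j=2): S=88.2100, (K−S)⁺=6.6000, hold=11.1605 ⇒ V=11.1605 continue | (k=3,j=3): S=136.3094, (K−S)⁺=0.0000, hold=0.0000 ⇒ V=0.0000 continue  boundary S*=57.0834
step 2: (k=2,j=0): S=45.9204, (K−S)⁺=48.8896, hold=46.0044 ⇒ V=48.8896 exercise | (k=2,j=1): S=70.9600, (K−S)⁺=23.8500, hold=23.2524 ⇒ V=23.8500 exercise | (k=2,j=2): S=109.6533, (K−S)⁺=0.0000, hold=5.2225 ⇒ V=5.2225 continue  boundary S*=70.9600
step 1: (k=1,j=0): S=57.0834, (K−S)⁺=37.7266, hold=34.8414 ⇒ V=37.7266 exercise | (k=1,j=1): S=88.2100, (K−S)⁺=6.6000, hold=13.7802 ⇒ V=13.7802 continue  boundary S*=57.0834
step 0: (k=0,j=0): S=70.9600, (K−S)⁺=23.8500, hold=24.5665 ⇒ V=24.5665 continue  boundary S*=-

price = 24.5665
boundary = - 57.0834 70.9600 57.0834
tree:
24.5665
37.7266 13.7802
48.8896 23.8500 5.2225
57.8696 37.7266 11.1605 0.0000
65.0935 48.8896 23.8500 0.0000 0.0000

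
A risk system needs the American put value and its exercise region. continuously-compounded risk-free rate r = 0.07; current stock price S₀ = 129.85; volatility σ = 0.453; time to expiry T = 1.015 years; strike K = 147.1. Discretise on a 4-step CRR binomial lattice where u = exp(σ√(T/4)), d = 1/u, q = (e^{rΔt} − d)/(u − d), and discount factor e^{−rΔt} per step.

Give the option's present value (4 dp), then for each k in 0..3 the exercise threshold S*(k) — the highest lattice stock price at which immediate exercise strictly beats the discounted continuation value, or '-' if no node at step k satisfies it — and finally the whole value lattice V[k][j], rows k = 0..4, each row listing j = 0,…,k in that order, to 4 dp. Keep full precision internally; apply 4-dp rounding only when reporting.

price = 30.5104
boundary = - - 82.2691 103.3568
tree:
30.5104
45.4925 15.5516
64.8309 26.4112 4.4649
81.6162 43.7432 8.7760 0.0000
94.9768 64.8309 17.2500 0.0000 0.0000

Δt=0.25375, u=1.25633, d=0.79597, q=0.48213, disc=e^(-rΔt)=0.98239
k=4 terminal: V=max(K-S,0) → 94.9768 64.8309 17.2500 0.0000 0.0000
k=3: j=0 S=65.4838 intr=81.6162 cont=79.0264 V=81.6162[EX]; j=1 S=103.3568 intr=43.7432 cont=41.1534 V=43.7432[EX]; j=2 S=163.1341 intr=0.0000 cont=8.7760 V=8.7760[hold]; j=3 S=257.4839 intr=0.0000 cont=0.0000 V=0.0000[hold]  S*(3)=103.3568
k=2: j=0 S=82.2691 intr=64.8309 cont=62.2411 V=64.8309[EX]; j=1 S=129.8500 intr=17.2500 cont=26.4112 V=26.4112[hold]; j=2 S=204.9497 intr=0.0000 cont=4.4649 V=4.4649[hold]  S*(2)=82.2691
k=1: j=0 S=103.3568 intr=43.7432 cont=45.4925 V=45.4925[hold]; j=1 S=163.1341 intr=0.0000 cont=15.5516 V=15.5516[hold]  S*(1)=-
k=0: j=0 S=129.8500 intr=17.2500 cont=30.5104 V=30.5104[hold]  S*(0)=-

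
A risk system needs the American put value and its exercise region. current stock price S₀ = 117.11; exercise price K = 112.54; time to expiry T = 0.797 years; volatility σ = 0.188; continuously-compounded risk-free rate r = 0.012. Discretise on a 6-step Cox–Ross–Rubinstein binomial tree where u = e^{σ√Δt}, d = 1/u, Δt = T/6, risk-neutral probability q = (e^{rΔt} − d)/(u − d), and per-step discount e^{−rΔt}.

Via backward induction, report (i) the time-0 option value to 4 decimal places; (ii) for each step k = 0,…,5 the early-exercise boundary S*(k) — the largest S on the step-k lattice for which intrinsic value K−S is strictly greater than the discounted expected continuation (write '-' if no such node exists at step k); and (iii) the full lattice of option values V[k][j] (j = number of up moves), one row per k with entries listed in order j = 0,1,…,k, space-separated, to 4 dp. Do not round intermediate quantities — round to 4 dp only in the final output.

price = 5.3763
boundary = - - - - 89.0357 95.3502
tree:
5.3763
8.2548 2.4512
12.2524 4.1951 0.6765
17.4284 7.0010 1.3404 0.0000
23.5043 11.2737 2.6560 0.0000 0.0000
29.4006 17.1898 5.2626 0.0000 0.0000 0.0000
34.9065 23.5043 10.4275 0.0000 0.0000 0.0000 0.0000

Δt=0.13283  u=1.07092  d=0.93378  q=0.49451  discount=0.99841
step 6 (expiry): payoffs max(K−S,0) = 34.9065 23.5043 10.4275 0.0000 0.0000 0.0000 0.0000
step 5: (k=5,j=0): S=83.1394, (K−S)⁺=29.4006, hold=29.2214 ⇒ V=29.4006 exercise | (k=5,j=1): S=95.3502, (K−S)⁺=17.1898, hold=17.0105 ⇒ V=17.1898 exercise | (k=5,j=2): S=109.3545, (K−S)⁺=3.1855, hold=5.2626 ⇒ V=5.2626 continue | (k=5,j=3): S=125.4156, (K−S)⁺=0.0000, hold=0.0000 ⇒ V=0.0000 continue | (k=5,j=4): S=143.8356, (K−S)⁺=0.0000, hold=0.0000 ⇒ V=0.0000 continue | (k=5,j=5): S=164.9610, (K−S)⁺=0.0000, hold=0.0000 ⇒ V=0.0000 continue  boundary S*=95.3502
step 4: (k=4,j=0): S=89.0357, (K−S)⁺=23.5043, hold=23.3251 ⇒ V=23.5043 exercise | (k=4,j=1): S=102.1125, (K−S)⁺=10.4275, hold=11.2737 ⇒ V=11.2737 continue | (k=4,j=2): S=117.1100, (K−S)⁺=0.0000, hold=2.6560 ⇒ V=2.6560 continue | (k=4,j=3): S=134.3102, (K−S)⁺=0.0000, hold=0.0000 ⇒ V=0.0000 continue | (k=4,j=4): S=154.0365, (K−S)⁺=0.0000, hold=0.0000 ⇒ V=0.0000 continue  boundary S*=89.0357
step 3: (k=3,j=0): S=95.3502, (K−S)⁺=17.1898, hold=17.4284 ⇒ V=17.4284 continue | (k=3,j=1): S=109.3545, (K−S)⁺=3.1855, hold=7.0010 ⇒ V=7.0010 continue | (k=3,j=2): S=125.4156, (K−S)⁺=0.0000, hold=1.3404 ⇒ V=1.3404 continue | (k=3,j=3): S=143.8356, (K−S)⁺=0.0000, hold=0.0000 ⇒ V=0.0000 continue  boundary S*=-
step 2: (k=2,j=0): S=102.1125, (K−S)⁺=10.4275, hold=12.2524 ⇒ V=12.2524 continue | (k=2,j=1): S=117.1100, (K−S)⁺=0.0000, hold=4.1951 ⇒ V=4.1951 continue | (k=2,j=2): S=134.3102, (K−S)⁺=0.0000, hold=0.6765 ⇒ V=0.6765 continue  boundary S*=-
step 1: (k=1,j=0): S=109.3545, (K−S)⁺=3.1855, hold=8.2548 ⇒ V=8.2548 continue | (k=1,j=1): S=125.4156, (K−S)⁺=0.0000, hold=2.4512 ⇒ V=2.4512 continue  boundary S*=-
step 0: (k=0,j=0): S=117.1100, (K−S)⁺=0.0000, hold=5.3763 ⇒ V=5.3763 continue  boundary S*=-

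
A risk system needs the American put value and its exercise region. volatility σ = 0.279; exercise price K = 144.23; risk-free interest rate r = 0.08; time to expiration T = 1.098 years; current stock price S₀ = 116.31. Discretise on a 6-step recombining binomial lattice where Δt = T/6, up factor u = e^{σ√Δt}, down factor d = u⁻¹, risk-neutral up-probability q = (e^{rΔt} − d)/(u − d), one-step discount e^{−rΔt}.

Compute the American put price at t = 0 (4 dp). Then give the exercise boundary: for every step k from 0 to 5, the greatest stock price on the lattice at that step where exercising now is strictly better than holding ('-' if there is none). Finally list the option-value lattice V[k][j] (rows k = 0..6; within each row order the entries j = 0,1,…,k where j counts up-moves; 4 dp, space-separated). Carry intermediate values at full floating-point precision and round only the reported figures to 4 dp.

Δt=0.18300, u=1.12677, d=0.88750, q=0.53183, disc=e^(-rΔt)=0.98547
k=6 terminal: V=max(K-S,0) → 87.3953 72.0725 52.6187 27.9200 0.0000 0.0000 0.0000
k=5: j=0 S=64.0394 intr=80.1906 cont=78.0944 V=80.1906[EX]; j=1 S=81.3046 intr=62.9254 cont=60.8292 V=62.9254[EX]; j=2 S=103.2246 intr=41.0054 cont=38.9093 V=41.0054[EX]; j=3 S=131.0542 intr=13.1758 cont=12.8812 V=13.1758[EX]; j=4 S=166.3868 intr=0.0000 cont=0.0000 V=0.0000[hold]; j=5 S=211.2451 intr=0.0000 cont=0.0000 V=0.0000[hold]  S*(5)=131.0542
k=4: j=0 S=72.1575 intr=72.0725 cont=69.9764 V=72.0725[EX]; j=1 S=91.6113 intr=52.6187 cont=50.5225 V=52.6187[EX]; j=2 S=116.3100 intr=27.9200 cont=25.8239 V=27.9200[EX]; j=3 S=147.6675 intr=0.0000 cont=6.0788 V=6.0788[hold]; j=4 S=187.4790 intr=0.0000 cont=0.0000 V=0.0000[hold]  S*(4)=116.3100
k=3: j=0 S=81.3046 intr=62.9254 cont=60.8292 V=62.9254[EX]; j=1 S=103.2246 intr=41.0054 cont=38.9093 V=41.0054[EX]; j=2 S=131.0542 intr=13.1758 cont=16.0672 V=16.0672[hold]; j=3 S=166.3868 intr=0.0000 cont=2.8045 V=2.8045[hold]  S*(3)=103.2246
k=2: j=0 S=91.6113 intr=52.6187 cont=50.5225 V=52.6187[EX]; j=1 S=116.3100 intr=27.9200 cont=27.3392 V=27.9200[EX]; j=2 S=147.6675 intr=0.0000 cont=8.8827 V=8.8827[hold]  S*(2)=116.3100
k=1: j=0 S=103.2246 intr=41.0054 cont=38.9093 V=41.0054[EX]; j=1 S=131.0542 intr=13.1758 cont=17.5367 V=17.5367[hold]  S*(1)=103.2246
k=0: j=0 S=116.3100 intr=27.9200 cont=28.1094 V=28.1094[hold]  S*(0)=-

price = 28.1094
boundary = - 103.2246 116.3100 103.2246 116.3100 131.0542
tree:
28.1094
41.0054 17.5367
52.6187 27.9200 8.8827
62.9254 41.0054 16.0672 2.8045
72.0725 52.6187 27.9200 6.0788 0.0000
80.1906 62.9254 41.0054 13.1758 0.0000 0.0000
87.3953 72.0725 52.6187 27.9200 0.0000 0.0000 0.0000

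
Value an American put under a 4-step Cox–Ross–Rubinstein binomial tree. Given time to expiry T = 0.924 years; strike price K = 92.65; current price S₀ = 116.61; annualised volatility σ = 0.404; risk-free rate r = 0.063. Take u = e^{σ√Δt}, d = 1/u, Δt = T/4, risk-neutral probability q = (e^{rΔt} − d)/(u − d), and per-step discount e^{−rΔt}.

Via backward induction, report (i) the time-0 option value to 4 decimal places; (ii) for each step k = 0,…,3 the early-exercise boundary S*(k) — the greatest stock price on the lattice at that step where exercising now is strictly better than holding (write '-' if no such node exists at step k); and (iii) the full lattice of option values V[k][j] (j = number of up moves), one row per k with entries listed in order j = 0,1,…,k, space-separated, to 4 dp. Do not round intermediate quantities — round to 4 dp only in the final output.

price = 6.0177
boundary = - - - 65.1256
tree:
6.0177
10.2938 1.7318
17.1515 3.4395 0.0000
27.5244 6.8313 0.0000 0.0000
39.0180 13.5676 0.0000 0.0000 0.0000

params: Δt=0.23100 u=1.21431 d=0.82352 q=0.48912 e^(-rΔt)=0.98555
t_4 payoffs: 39.0180 13.5676 0.0000 0.0000 0.0000
t_3: node(3,0) S=65.1256 payoff=27.5244 vs cont=26.1858 → 27.5244 [stop]  node(3,1) S=96.0302 payoff=0.0000 vs cont=6.8313 → 6.8313 [wait]  node(3,2) S=141.6002 payoff=0.0000 vs cont=0.0000 → 0.0000 [wait]  node(3,3) S=208.7948 payoff=0.0000 vs cont=0.0000 → 0.0000 [wait]  ⇒ S*(3)=65.1256
t_2: node(2,0) S=79.0824 payoff=13.5676 vs cont=17.1515 → 17.1515 [wait]  node(2,1) S=116.6100 payoff=0.0000 vs cont=3.4395 → 3.4395 [wait]  node(2,2) S=171.9459 payoff=0.0000 vs cont=0.0000 → 0.0000 [wait]  ⇒ S*(2)=-
t_1: node(1,0) S=96.0302 payoff=0.0000 vs cont=10.2938 → 10.2938 [wait]  node(1,1) S=141.6002 payoff=0.0000 vs cont=1.7318 → 1.7318 [wait]  ⇒ S*(1)=-
t_0: node(0,0) S=116.6100 payoff=0.0000 vs cont=6.0177 → 6.0177 [wait]  ⇒ S*(0)=-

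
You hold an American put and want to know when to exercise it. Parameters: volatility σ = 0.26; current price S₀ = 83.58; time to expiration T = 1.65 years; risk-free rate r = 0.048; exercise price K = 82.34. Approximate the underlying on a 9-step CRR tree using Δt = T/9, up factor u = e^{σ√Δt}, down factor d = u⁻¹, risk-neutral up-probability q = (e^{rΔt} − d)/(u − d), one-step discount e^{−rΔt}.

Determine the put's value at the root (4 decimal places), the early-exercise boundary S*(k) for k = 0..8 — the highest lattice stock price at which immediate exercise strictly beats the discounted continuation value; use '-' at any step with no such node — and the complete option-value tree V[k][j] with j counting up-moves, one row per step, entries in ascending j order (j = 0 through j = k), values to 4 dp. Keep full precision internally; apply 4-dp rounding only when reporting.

price = 8.1308
boundary = - - - 59.8492 53.5440 59.8492 53.5440 59.8492 66.8970
tree:
8.1308
11.7572 4.8122
16.5210 7.4164 2.4113
22.4908 11.1121 4.0195 0.9190
28.7960 16.1109 6.5359 1.6887 0.2007
34.4370 22.4908 10.3038 3.0547 0.4148 0.0000
39.4837 28.7960 15.6171 5.4138 0.8573 0.0000 0.0000
43.9987 34.4370 22.4908 9.3303 1.7716 0.0000 0.0000 0.0000
48.0381 39.4837 28.7960 15.4430 3.6609 0.0000 0.0000 0.0000 0.0000
51.6519 43.9987 34.4370 22.4908 7.5654 0.0000 0.0000 0.0000 0.0000 0.0000

Δt=0.18333  u=1.11776  d=0.89465  q=0.51181  discount=0.99124
step 9 (expiry): payoffs max(K−S,0) = 51.6519 43.9987 34.4370 22.4908 7.5654 0.0000 0.0000 0.0000 0.0000 0.0000
step 8: (k=8,j=0): S=34.3019, (K−S)⁺=48.0381, hold=47.3167 ⇒ V=48.0381 exercise | (k=8,j=1): S=42.8563, (K−S)⁺=39.4837, hold=38.7623 ⇒ V=39.4837 exercise | (k=8,j=2): S=53.5440, (K−S)⁺=28.7960, hold=28.0746 ⇒ V=28.7960 exercise | (k=8,j=3): S=66.8970, (K−S)⁺=15.4430, hold=14.7216 ⇒ V=15.4430 exercise | (k=8,j=4): S=83.5800, (K−S)⁺=0.0000, hold=3.6609 ⇒ V=3.6609 continue | (k=8,j=5): S=104.4235, (K−S)⁺=0.0000, hold=0.0000 ⇒ V=0.0000 continue | (k=8,j=6): S=130.4651, (K−S)⁺=0.0000, hold=0.0000 ⇒ V=0.0000 continue | (k=8,j=7): S=163.0010, (K−S)⁺=0.0000, hold=0.0000 ⇒ V=0.0000 continue | (k=8,j=8): S=203.6509, (K−S)⁺=0.0000, hold=0.0000 ⇒ V=0.0000 continue  boundary S*=66.8970
step 7: (k=7,j=0): S=38.3413, (K−S)⁺=43.9987, hold=43.2773 ⇒ V=43.9987 exercise | (k=7,j=1): S=47.9030, (K−S)⁺=34.4370, hold=33.7156 ⇒ V=34.4370 exercise | (k=7,j=2): S=59.8492, (K−S)⁺=22.4908, hold=21.7694 ⇒ V=22.4908 exercise | (k=7,j=3): S=74.7746, (K−S)⁺=7.5654, hold=9.3303 ⇒ V=9.3303 continue | (k=7,j=4): S=93.4223, (K−S)⁺=0.0000, hold=1.7716 ⇒ V=1.7716 continue | (k=7,j=5): S=116.7203, (K−S)⁺=0.0000, hold=0.0000 ⇒ V=0.0000 continue | (k=7,j=6): S=145.8285, (K−S)⁺=0.0000, hold=0.0000 ⇒ V=0.0000 continue | (k=7,j=7): S=182.1958, (K−S)⁺=0.0000, hold=0.0000 ⇒ V=0.0000 continue  boundary S*=59.8492
step 6: (k=6,j=0): S=42.8563, (K−S)⁺=39.4837, hold=38.7623 ⇒ V=39.4837 exercise | (k=6,j=1): S=53.5440, (K−S)⁺=28.7960, hold=28.0746 ⇒ V=28.7960 exercise | (k=6,j=2): S=66.8970, (K−S)⁺=15.4430, hold=15.6171 ⇒ V=15.6171 continue | (k=6,j=3): S=83.5800, (K−S)⁺=0.0000, hold=5.4138 ⇒ V=5.4138 continue | (k=6,j=4): S=104.4235, (K−S)⁺=0.0000, hold=0.8573 ⇒ V=0.8573 continue | (k=6,j=5): S=130.4651, (K−S)⁺=0.0000, hold=0.0000 ⇒ V=0.0000 continue | (k=6,j=6): S=163.0010, (K−S)⁺=0.0000, hold=0.0000 ⇒ V=0.0000 continue  boundary S*=53.5440
step 5: (k=5,j=0): S=47.9030, (K−S)⁺=34.4370, hold=33.7156 ⇒ V=34.4370 exercise | (k=5,j=1): S=59.8492, (K−S)⁺=22.4908, hold=21.8577 ⇒ V=22.4908 exercise | (k=5,j=2): S=74.7746, (K−S)⁺=7.5654, hold=10.3038 ⇒ V=10.3038 continue | (k=5,j=3): S=93.4223, (K−S)⁺=0.0000, hold=3.0547 ⇒ V=3.0547 continue | (k=5,j=4): S=116.7203, (K−S)⁺=0.0000, hold=0.4148 ⇒ V=0.4148 continue | (k=5,j=5): S=145.8285, (K−S)⁺=0.0000, hold=0.0000 ⇒ V=0.0000 continue  boundary S*=59.8492
step 4: (k=4,j=0): S=53.5440, (K−S)⁺=28.7960, hold=28.0746 ⇒ V=28.7960 exercise | (k=4,j=1): S=66.8970, (K−S)⁺=15.4430, hold=16.1109 ⇒ V=16.1109 continue | (k=4,j=2): S=83.5800, (K−S)⁺=0.0000, hold=6.5359 ⇒ V=6.5359 continue | (k=4,j=3): S=104.4235, (K−S)⁺=0.0000, hold=1.6887 ⇒ V=1.6887 continue | (k=4,j=4): S=130.4651, (K−S)⁺=0.0000, hold=0.2007 ⇒ V=0.2007 continue  boundary S*=53.5440
step 3: (k=3,j=0): S=59.8492, (K−S)⁺=22.4908, hold=22.1082 ⇒ V=22.4908 exercise | (k=3,j=1): S=74.7746, (K−S)⁺=7.5654, hold=11.1121 ⇒ V=11.1121 continue | (k=3,j=2): S=93.4223, (K−S)⁺=0.0000, hold=4.0195 ⇒ V=4.0195 continue | (k=3,j=3): S=116.7203, (K−S)⁺=0.0000, hold=0.9190 ⇒ V=0.9190 continue  boundary S*=59.8492
step 2: (k=2,j=0): S=66.8970, (K−S)⁺=15.4430, hold=16.5210 ⇒ V=16.5210 continue | (k=2,j=1): S=83.5800, (K−S)⁺=0.0000, hold=7.4164 ⇒ V=7.4164 continue | (k=2,j=2): S=104.4235, (K−S)⁺=0.0000, hold=2.4113 ⇒ V=2.4113 continue  boundary S*=-
step 1: (k=1,j=0): S=74.7746, (K−S)⁺=7.5654, hold=11.7572 ⇒ V=11.7572 continue | (k=1,j=1): S=93.4223, (K−S)⁺=0.0000, hold=4.8122 ⇒ V=4.8122 continue  boundary S*=-
step 0: (k=0,j=0): S=83.5800, (K−S)⁺=0.0000, hold=8.1308 ⇒ V=8.1308 continue  boundary S*=-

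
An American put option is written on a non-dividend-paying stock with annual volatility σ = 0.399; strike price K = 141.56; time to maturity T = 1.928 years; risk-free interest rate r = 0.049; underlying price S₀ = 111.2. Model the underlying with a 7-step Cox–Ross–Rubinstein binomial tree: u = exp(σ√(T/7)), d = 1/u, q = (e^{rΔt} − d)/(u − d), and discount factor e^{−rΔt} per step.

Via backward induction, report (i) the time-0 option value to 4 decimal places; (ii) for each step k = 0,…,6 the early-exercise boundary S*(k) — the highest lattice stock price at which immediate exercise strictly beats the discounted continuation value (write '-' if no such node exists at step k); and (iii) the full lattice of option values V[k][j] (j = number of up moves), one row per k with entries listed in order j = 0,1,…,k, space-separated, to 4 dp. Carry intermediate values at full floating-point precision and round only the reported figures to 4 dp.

price = 38.8835
boundary = - - 73.1513 90.1910 73.1513 90.1910 111.2000
tree:
38.8835
52.4794 25.2579
68.4087 36.7115 13.5672
82.2292 51.3690 21.8747 4.9532
93.4385 68.4087 34.2403 9.1003 0.6017
102.5301 82.2292 51.3690 16.6570 1.1729 0.0000
109.9040 93.4385 68.4087 30.3600 2.2865 0.0000 0.0000
115.8847 102.5301 82.2292 51.3690 4.4572 0.0000 0.0000 0.0000

Δt=0.27543, u=1.23294, d=0.81107, q=0.48005, disc=e^(-rΔt)=0.98659
k=7 terminal: V=max(K-S,0) → 115.8847 102.5301 82.2292 51.3690 4.4572 0.0000 0.0000 0.0000
k=6: j=0 S=31.6560 intr=109.9040 cont=108.0063 V=109.9040[EX]; j=1 S=48.1215 intr=93.4385 cont=91.5408 V=93.4385[EX]; j=2 S=73.1513 intr=68.4087 cont=66.5111 V=68.4087[EX]; j=3 S=111.2000 intr=30.3600 cont=28.4623 V=30.3600[EX]; j=4 S=169.0393 intr=0.0000 cont=2.2865 V=2.2865[hold]; j=5 S=256.9629 intr=0.0000 cont=0.0000 V=0.0000[hold]; j=6 S=390.6189 intr=0.0000 cont=0.0000 V=0.0000[hold]  S*(6)=111.2000
k=5: j=0 S=39.0299 intr=102.5301 cont=100.6324 V=102.5301[EX]; j=1 S=59.3308 intr=82.2292 cont=80.3315 V=82.2292[EX]; j=2 S=90.1910 intr=51.3690 cont=49.4713 V=51.3690[EX]; j=3 S=137.1028 intr=4.4572 cont=16.6570 V=16.6570[hold]; j=4 S=208.4150 intr=0.0000 cont=1.1729 V=1.1729[hold]; j=5 S=316.8195 intr=0.0000 cont=0.0000 V=0.0000[hold]  S*(5)=90.1910
k=4: j=0 S=48.1215 intr=93.4385 cont=91.5408 V=93.4385[EX]; j=1 S=73.1513 intr=68.4087 cont=66.5111 V=68.4087[EX]; j=2 S=111.2000 intr=30.3600 cont=34.2403 V=34.2403[hold]; j=3 S=169.0393 intr=0.0000 cont=9.1003 V=9.1003[hold]; j=4 S=256.9629 intr=0.0000 cont=0.6017 V=0.6017[hold]  S*(4)=73.1513
k=3: j=0 S=59.3308 intr=82.2292 cont=80.3315 V=82.2292[EX]; j=1 S=90.1910 intr=51.3690 cont=51.3091 V=51.3690[EX]; j=2 S=137.1028 intr=4.4572 cont=21.8747 V=21.8747[hold]; j=3 S=208.4150 intr=0.0000 cont=4.9532 V=4.9532[hold]  S*(3)=90.1910
k=2: j=0 S=73.1513 intr=68.4087 cont=66.5111 V=68.4087[EX]; j=1 S=111.2000 intr=30.3600 cont=36.7115 V=36.7115[hold]; j=2 S=169.0393 intr=0.0000 cont=13.5672 V=13.5672[hold]  S*(2)=73.1513
k=1: j=0 S=90.1910 intr=51.3690 cont=52.4794 V=52.4794[hold]; j=1 S=137.1028 intr=4.4572 cont=25.2579 V=25.2579[hold]  S*(1)=-
k=0: j=0 S=111.2000 intr=30.3600 cont=38.8835 V=38.8835[hold]  S*(0)=-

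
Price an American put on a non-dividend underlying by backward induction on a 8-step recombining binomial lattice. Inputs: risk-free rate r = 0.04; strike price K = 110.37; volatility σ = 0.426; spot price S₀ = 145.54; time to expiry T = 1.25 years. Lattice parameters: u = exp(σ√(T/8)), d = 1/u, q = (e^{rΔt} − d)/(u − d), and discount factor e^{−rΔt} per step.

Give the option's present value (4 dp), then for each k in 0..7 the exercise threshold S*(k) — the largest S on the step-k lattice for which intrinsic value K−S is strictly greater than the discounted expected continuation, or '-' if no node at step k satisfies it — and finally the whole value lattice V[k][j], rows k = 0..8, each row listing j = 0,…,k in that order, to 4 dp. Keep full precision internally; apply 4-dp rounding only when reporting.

price = 8.8804
boundary = - - - - - 62.7083 74.2090 87.8189
tree:
8.8804
13.2129 4.2378
19.1772 6.8350 1.4405
27.0131 10.8217 2.5456 0.2455
36.6892 16.7392 4.4637 0.4720 0.0000
47.6617 25.1186 7.7546 0.9073 0.0000 0.0000
57.3800 36.1610 13.3190 1.7442 0.0000 0.0000 0.0000
65.5922 47.6617 22.5511 3.3528 0.0000 0.0000 0.0000 0.0000
72.5317 57.3800 36.1610 6.4451 0.0000 0.0000 0.0000 0.0000 0.0000

Δt=0.15625  u=1.18340  d=0.84502  q=0.47653  discount=0.99377
step 8 (expiry): payoffs max(K−S,0) = 72.5317 57.3800 36.1610 6.4451 0.0000 0.0000 0.0000 0.0000 0.0000
step 7: (k=7,j=0): S=44.7778, (K−S)⁺=65.5922, hold=64.9046 ⇒ V=65.5922 exercise | (k=7,j=1): S=62.7083, (K−S)⁺=47.6617, hold=46.9740 ⇒ V=47.6617 exercise | (k=7,j=2): S=87.8189, (K−S)⁺=22.5511, hold=21.8634 ⇒ V=22.5511 exercise | (k=7,j=3): S=122.9847, (K−S)⁺=0.0000, hold=3.3528 ⇒ V=3.3528 continue | (k=7,j=4): S=172.2320, (K−S)⁺=0.0000, hold=0.0000 ⇒ V=0.0000 continue | (k=7,j=5): S=241.1996, (K−S)⁺=0.0000, hold=0.0000 ⇒ V=0.0000 continue | (k=7,j=6): S=337.7843, (K−S)⁺=0.0000, hold=0.0000 ⇒ V=0.0000 continue | (k=7,j=7): S=473.0447, (K−S)⁺=0.0000, hold=0.0000 ⇒ V=0.0000 continue  boundary S*=87.8189
step 6: (k=6,j=0): S=52.9900, (K−S)⁺=57.3800, hold=56.6923 ⇒ V=57.3800 exercise | (k=6,j=1): S=74.2090, (K−S)⁺=36.1610, hold=35.4733 ⇒ V=36.1610 exercise | (k=6,j=2): S=103.9249, (K−S)⁺=6.4451, hold=13.3190 ⇒ V=13.3190 continue | (k=6,j=3): S=145.5400, (K−S)⁺=0.0000, hold=1.7442 ⇒ V=1.7442 continue | (k=6,j=4): S=203.8192, (K−S)⁺=0.0000, hold=0.0000 ⇒ V=0.0000 continue | (k=6,j=5): S=285.4355, (K−S)⁺=0.0000, hold=0.0000 ⇒ V=0.0000 continue | (k=6,j=6): S=399.7337, (K−S)⁺=0.0000, hold=0.0000 ⇒ V=0.0000 continue  boundary S*=74.2090
step 5: (k=5,j=0): S=62.7083, (K−S)⁺=47.6617, hold=46.9740 ⇒ V=47.6617 exercise | (k=5,j=1): S=87.8189, (K−S)⁺=22.5511, hold=25.1186 ⇒ V=25.1186 continue | (k=5,j=2): S=122.9847, (K−S)⁺=0.0000, hold=7.7546 ⇒ V=7.7546 continue | (k=5,j=3): S=172.2320, (K−S)⁺=0.0000, hold=0.9073 ⇒ V=0.9073 continue | (k=5,j=4): S=241.1996, (K−S)⁺=0.0000, hold=0.0000 ⇒ V=0.0000 continue | (k=5,j=5): S=337.7843, (K−S)⁺=0.0000, hold=0.0000 ⇒ V=0.0000 continue  boundary S*=62.7083
step 4: (k=4,j=0): S=74.2090, (K−S)⁺=36.1610, hold=36.6892 ⇒ V=36.6892 continue | (k=4,j=1): S=103.9249, (K−S)⁺=6.4451, hold=16.7392 ⇒ V=16.7392 continue | (k=4,j=2): S=145.5400, (K−S)⁺=0.0000, hold=4.4637 ⇒ V=4.4637 continue | (k=4,j=3): S=203.8192, (K−S)⁺=0.0000, hold=0.4720 ⇒ V=0.4720 continue | (k=4,j=4): S=285.4355, (K−S)⁺=0.0000, hold=0.0000 ⇒ V=0.0000 continue  boundary S*=-
step 3: (k=3,j=0): S=87.8189, (K−S)⁺=22.5511, hold=27.0131 ⇒ V=27.0131 continue | (k=3,j=1): S=122.9847, (K−S)⁺=0.0000, hold=10.8217 ⇒ V=10.8217 continue | (k=3,j=2): S=172.2320, (K−S)⁺=0.0000, hold=2.5456 ⇒ V=2.5456 continue | (k=3,j=3): S=241.1996, (K−S)⁺=0.0000, hold=0.2455 ⇒ V=0.2455 continue  boundary S*=-
step 2: (k=2,j=0): S=103.9249, (K−S)⁺=6.4451, hold=19.1772 ⇒ V=19.1772 continue | (k=2,j=1): S=145.5400, (K−S)⁺=0.0000, hold=6.8350 ⇒ V=6.8350 continue | (k=2,j=2): S=203.8192, (K−S)⁺=0.0000, hold=1.4405 ⇒ V=1.4405 continue  boundary S*=-
step 1: (k=1,j=0): S=122.9847, (K−S)⁺=0.0000, hold=13.2129 ⇒ V=13.2129 continue | (k=1,j=1): S=172.2320, (K−S)⁺=0.0000, hold=4.2378 ⇒ V=4.2378 continue  boundary S*=-
step 0: (k=0,j=0): S=145.5400, (K−S)⁺=0.0000, hold=8.8804 ⇒ V=8.8804 continue  boundary S*=-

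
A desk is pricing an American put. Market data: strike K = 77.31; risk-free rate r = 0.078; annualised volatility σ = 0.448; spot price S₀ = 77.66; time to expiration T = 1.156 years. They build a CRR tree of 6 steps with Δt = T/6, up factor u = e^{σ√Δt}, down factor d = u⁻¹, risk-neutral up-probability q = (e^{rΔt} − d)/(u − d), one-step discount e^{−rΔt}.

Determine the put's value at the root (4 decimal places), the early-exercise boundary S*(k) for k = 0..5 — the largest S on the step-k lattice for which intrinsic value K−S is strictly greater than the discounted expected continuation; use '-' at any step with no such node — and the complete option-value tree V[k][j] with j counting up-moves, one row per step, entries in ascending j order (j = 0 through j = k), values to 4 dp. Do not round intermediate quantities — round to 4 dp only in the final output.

params: Δt=0.19267 u=1.21731 d=0.82148 q=0.48925 e^(-rΔt)=0.98508
t_6 payoffs: 53.4435 41.9436 24.9024 0.0000 0.0000 0.0000 0.0000
t_5: node(5,0) S=29.0529 payoff=48.2571 vs cont=47.1040 → 48.2571 [stop]  node(5,1) S=43.0519 payoff=34.2581 vs cont=33.1049 → 34.2581 [stop]  node(5,2) S=63.7964 payoff=13.5136 vs cont=12.5292 → 13.5136 [stop]  node(5,3) S=94.5364 payoff=0.0000 vs cont=0.0000 → 0.0000 [wait]  node(5,4) S=140.0883 payoff=0.0000 vs cont=0.0000 → 0.0000 [wait]  node(5,5) S=207.5893 payoff=0.0000 vs cont=0.0000 → 0.0000 [wait]  ⇒ S*(5)=63.7964
t_4: node(4,0) S=35.3664 payoff=41.9436 vs cont=40.7904 → 41.9436 [stop]  node(4,1) S=52.4076 payoff=24.9024 vs cont=23.7493 → 24.9024 [stop]  node(4,2) S=77.6600 payoff=0.0000 vs cont=6.7992 → 6.7992 [wait]  node(4,3) S=115.0802 payoff=0.0000 vs cont=0.0000 → 0.0000 [wait]  node(4,4) S=170.5311 payoff=0.0000 vs cont=0.0000 → 0.0000 [wait]  ⇒ S*(4)=52.4076
t_3: node(3,0) S=43.0519 payoff=34.2581 vs cont=33.1049 → 34.2581 [stop]  node(3,1) S=63.7964 payoff=13.5136 vs cont=15.8061 → 15.8061 [wait]  node(3,2) S=94.5364 payoff=0.0000 vs cont=3.4209 → 3.4209 [wait]  node(3,3) S=140.0883 payoff=0.0000 vs cont=0.0000 → 0.0000 [wait]  ⇒ S*(3)=43.0519
t_2: node(2,0) S=52.4076 payoff=24.9024 vs cont=24.8541 → 24.9024 [stop]  node(2,1) S=77.6600 payoff=0.0000 vs cont=9.6012 → 9.6012 [wait]  node(2,2) S=115.0802 payoff=0.0000 vs cont=1.7212 → 1.7212 [wait]  ⇒ S*(2)=52.4076
t_1: node(1,0) S=63.7964 payoff=13.5136 vs cont=17.1565 → 17.1565 [wait]  node(1,1) S=94.5364 payoff=0.0000 vs cont=5.6602 → 5.6602 [wait]  ⇒ S*(1)=-
t_0: node(0,0) S=77.6600 payoff=0.0000 vs cont=11.3600 → 11.3600 [wait]  ⇒ S*(0)=-

price = 11.3600
boundary = - - 52.4076 43.0519 52.4076 63.7964
tree:
11.3600
17.1565 5.6602
24.9024 9.6012 1.7212
34.2581 15.8061 3.4209 0.0000
41.9436 24.9024 6.7992 0.0000 0.0000
48.2571 34.2581 13.5136 0.0000 0.0000 0.0000
53.4435 41.9436 24.9024 0.0000 0.0000 0.0000 0.0000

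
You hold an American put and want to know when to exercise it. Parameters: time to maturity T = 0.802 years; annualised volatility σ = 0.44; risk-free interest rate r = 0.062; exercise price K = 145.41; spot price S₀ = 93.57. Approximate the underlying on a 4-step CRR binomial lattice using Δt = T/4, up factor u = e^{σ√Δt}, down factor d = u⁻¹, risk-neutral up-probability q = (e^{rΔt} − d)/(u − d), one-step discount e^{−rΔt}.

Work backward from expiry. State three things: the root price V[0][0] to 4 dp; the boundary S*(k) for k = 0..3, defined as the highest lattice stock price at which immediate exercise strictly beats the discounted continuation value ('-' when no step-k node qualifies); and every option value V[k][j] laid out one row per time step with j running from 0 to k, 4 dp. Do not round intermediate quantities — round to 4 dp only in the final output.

Δt=0.20050  u=1.21777  d=0.82117  q=0.48244  discount=0.98765
step 4 (expiry): payoffs max(K−S,0) = 102.8621 82.3132 51.8400 6.6495 0.0000
step 3: (k=3,j=0): S=51.8135, (K−S)⁺=93.5965, hold=91.8001 ⇒ V=93.5965 exercise | (k=3,j=1): S=76.8373, (K−S)⁺=68.5727, hold=66.7763 ⇒ V=68.5727 exercise | (k=3,j=2): S=113.9466, (K−S)⁺=31.4634, hold=29.6670 ⇒ V=31.4634 exercise | (k=3,j=3): S=168.9781, (K−S)⁺=0.0000, hold=3.3990 ⇒ V=3.3990 continue  boundary S*=113.9466
step 2: (k=2,j=0): S=63.0968, (K−S)⁺=82.3132, hold=80.5168 ⇒ V=82.3132 exercise | (k=2,j=1): S=93.5700, (K−S)⁺=51.8400, hold=50.0436 ⇒ V=51.8400 exercise | (k=2,j=2): S=138.7605, (K−S)⁺=6.6495, hold=17.7025 ⇒ V=17.7025 continue  boundary S*=93.5700
step 1: (k=1,j=0): S=76.8373, (K−S)⁺=68.5727, hold=66.7763 ⇒ V=68.5727 exercise | (k=1,j=1): S=113.9466, (K−S)⁺=31.4634, hold=34.9336 ⇒ V=34.9336 continue  boundary S*=76.8373
step 0: (k=0,j=0): S=93.5700, (K−S)⁺=51.8400, hold=51.6971 ⇒ V=51.8400 exercise  boundary S*=93.5700

price = 51.8400
boundary = 93.5700 76.8373 93.5700 113.9466
tree:
51.8400
68.5727 34.9336
82.3132 51.8400 17.7025
93.5965 68.5727 31.4634 3.3990
102.8621 82.3132 51.8400 6.6495 0.0000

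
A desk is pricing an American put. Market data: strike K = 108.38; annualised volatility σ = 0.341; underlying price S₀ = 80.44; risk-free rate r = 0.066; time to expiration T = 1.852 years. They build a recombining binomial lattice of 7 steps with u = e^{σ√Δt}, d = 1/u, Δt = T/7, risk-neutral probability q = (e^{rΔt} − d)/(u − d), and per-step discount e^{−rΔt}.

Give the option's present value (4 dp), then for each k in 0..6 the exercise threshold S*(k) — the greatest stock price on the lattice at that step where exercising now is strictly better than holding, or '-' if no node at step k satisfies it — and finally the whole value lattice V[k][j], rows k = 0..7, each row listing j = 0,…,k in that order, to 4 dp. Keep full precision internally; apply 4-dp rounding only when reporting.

price = 29.6896
boundary = - 67.4990 56.6400 67.4990 56.6400 67.4990 80.4400
tree:
29.6896
40.8810 19.8064
51.7400 28.9694 11.5578
60.8521 40.8810 18.3586 5.3264
68.4983 51.7400 28.0841 9.5109 1.4302
74.9144 60.8521 40.8810 16.5790 2.9474 0.0000
80.2982 68.4983 51.7400 27.9400 6.0741 0.0000 0.0000
84.8160 74.9144 60.8521 40.8810 12.5180 0.0000 0.0000 0.0000

Δt=0.26457, u=1.19172, d=0.83912, q=0.50622, disc=e^(-rΔt)=0.98269
k=7 terminal: V=max(K-S,0) → 84.8160 74.9144 60.8521 40.8810 12.5180 0.0000 0.0000 0.0000
k=6: j=0 S=28.0818 intr=80.2982 cont=78.4222 V=80.2982[EX]; j=1 S=39.8817 intr=68.4983 cont=66.6222 V=68.4983[EX]; j=2 S=56.6400 intr=51.7400 cont=49.8640 V=51.7400[EX]; j=3 S=80.4400 intr=27.9400 cont=26.0639 V=27.9400[EX]; j=4 S=114.2408 intr=0.0000 cont=6.0741 V=6.0741[hold]; j=5 S=162.2447 intr=0.0000 cont=0.0000 V=0.0000[hold]; j=6 S=230.4197 intr=0.0000 cont=0.0000 V=0.0000[hold]  S*(6)=80.4400
k=5: j=0 S=33.4656 intr=74.9144 cont=73.0383 V=74.9144[EX]; j=1 S=47.5279 intr=60.8521 cont=58.9761 V=60.8521[EX]; j=2 S=67.4990 intr=40.8810 cont=39.0049 V=40.8810[EX]; j=3 S=95.8620 intr=12.5180 cont=16.5790 V=16.5790[hold]; j=4 S=136.1432 intr=0.0000 cont=2.9474 V=2.9474[hold]; j=5 S=193.3504 intr=0.0000 cont=0.0000 V=0.0000[hold]  S*(5)=67.4990
k=4: j=0 S=39.8817 intr=68.4983 cont=66.6222 V=68.4983[EX]; j=1 S=56.6400 intr=51.7400 cont=49.8640 V=51.7400[EX]; j=2 S=80.4400 intr=27.9400 cont=28.0841 V=28.0841[hold]; j=3 S=114.2408 intr=0.0000 cont=9.5109 V=9.5109[hold]; j=4 S=162.2447 intr=0.0000 cont=1.4302 V=1.4302[hold]  S*(4)=56.6400
k=3: j=0 S=47.5279 intr=60.8521 cont=58.9761 V=60.8521[EX]; j=1 S=67.4990 intr=40.8810 cont=39.0766 V=40.8810[EX]; j=2 S=95.8620 intr=12.5180 cont=18.3586 V=18.3586[hold]; j=3 S=136.1432 intr=0.0000 cont=5.3264 V=5.3264[hold]  S*(3)=67.4990
k=2: j=0 S=56.6400 intr=51.7400 cont=49.8640 V=51.7400[EX]; j=1 S=80.4400 intr=27.9400 cont=28.9694 V=28.9694[hold]; j=2 S=114.2408 intr=0.0000 cont=11.5578 V=11.5578[hold]  S*(2)=56.6400
k=1: j=0 S=67.4990 intr=40.8810 cont=39.5170 V=40.8810[EX]; j=1 S=95.8620 intr=12.5180 cont=19.8064 V=19.8064[hold]  S*(1)=67.4990
k=0: j=0 S=80.4400 intr=27.9400 cont=29.6896 V=29.6896[hold]  S*(0)=-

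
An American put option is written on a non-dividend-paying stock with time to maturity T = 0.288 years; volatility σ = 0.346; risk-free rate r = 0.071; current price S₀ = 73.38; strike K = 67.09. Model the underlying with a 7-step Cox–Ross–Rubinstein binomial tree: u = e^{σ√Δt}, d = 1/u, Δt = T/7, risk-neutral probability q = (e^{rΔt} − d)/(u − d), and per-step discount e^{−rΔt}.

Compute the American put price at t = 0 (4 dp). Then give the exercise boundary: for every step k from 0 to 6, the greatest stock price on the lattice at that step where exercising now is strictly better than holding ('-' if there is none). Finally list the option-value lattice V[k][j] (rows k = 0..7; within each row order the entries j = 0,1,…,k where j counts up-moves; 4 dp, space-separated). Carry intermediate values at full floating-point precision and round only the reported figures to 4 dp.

Δt=0.04114, u=1.07270, d=0.93222, q=0.50329, disc=e^(-rΔt)=0.99708
k=7 terminal: V=max(K-S,0) → 22.1926 15.4269 7.6417 0.0000 0.0000 0.0000 0.0000 0.0000
k=6: j=0 S=48.1616 intr=18.9284 cont=18.7327 V=18.9284[EX]; j=1 S=55.4191 intr=11.6709 cont=11.4752 V=11.6709[EX]; j=2 S=63.7703 intr=3.3197 cont=3.7847 V=3.7847[hold]; j=3 S=73.3800 intr=0.0000 cont=0.0000 V=0.0000[hold]; j=4 S=84.4378 intr=0.0000 cont=0.0000 V=0.0000[hold]; j=5 S=97.1618 intr=0.0000 cont=0.0000 V=0.0000[hold]; j=6 S=111.8033 intr=0.0000 cont=0.0000 V=0.0000[hold]  S*(6)=55.4191
k=5: j=0 S=51.6631 intr=15.4269 cont=15.2312 V=15.4269[EX]; j=1 S=59.4483 intr=7.6417 cont=7.6794 V=7.6794[hold]; j=2 S=68.4066 intr=0.0000 cont=1.8744 V=1.8744[hold]; j=3 S=78.7149 intr=0.0000 cont=0.0000 V=0.0000[hold]; j=4 S=90.5766 intr=0.0000 cont=0.0000 V=0.0000[hold]; j=5 S=104.2258 intr=0.0000 cont=0.0000 V=0.0000[hold]  S*(5)=51.6631
k=4: j=0 S=55.4191 intr=11.6709 cont=11.4941 V=11.6709[EX]; j=1 S=63.7703 intr=3.3197 cont=4.7439 V=4.7439[hold]; j=2 S=73.3800 intr=0.0000 cont=0.9283 V=0.9283[hold]; j=3 S=84.4378 intr=0.0000 cont=0.0000 V=0.0000[hold]; j=4 S=97.1618 intr=0.0000 cont=0.0000 V=0.0000[hold]  S*(4)=55.4191
k=3: j=0 S=59.4483 intr=7.6417 cont=8.1608 V=8.1608[hold]; j=1 S=68.4066 intr=0.0000 cont=2.8154 V=2.8154[hold]; j=2 S=78.7149 intr=0.0000 cont=0.4598 V=0.4598[hold]; j=3 S=90.5766 intr=0.0000 cont=0.0000 V=0.0000[hold]  S*(3)=-
k=2: j=0 S=63.7703 intr=3.3197 cont=5.4545 V=5.4545[hold]; j=1 S=73.3800 intr=0.0000 cont=1.6251 V=1.6251[hold]; j=2 S=84.4378 intr=0.0000 cont=0.2277 V=0.2277[hold]  S*(2)=-
k=1: j=0 S=68.4066 intr=0.0000 cont=3.5169 V=3.5169[hold]; j=1 S=78.7149 intr=0.0000 cont=0.9191 V=0.9191[hold]  S*(1)=-
k=0: j=0 S=73.3800 intr=0.0000 cont=2.2030 V=2.2030[hold]  S*(0)=-

price = 2.2030
boundary = - - - - 55.4191 51.6631 55.4191
tree:
2.2030
3.5169 0.9191
5.4545 1.6251 0.2277
8.1608 2.8154 0.4598 0.0000
11.6709 4.7439 0.9283 0.0000 0.0000
15.4269 7.6794 1.8744 0.0000 0.0000 0.0000
18.9284 11.6709 3.7847 0.0000 0.0000 0.0000 0.0000
22.1926 15.4269 7.6417 0.0000 0.0000 0.0000 0.0000 0.0000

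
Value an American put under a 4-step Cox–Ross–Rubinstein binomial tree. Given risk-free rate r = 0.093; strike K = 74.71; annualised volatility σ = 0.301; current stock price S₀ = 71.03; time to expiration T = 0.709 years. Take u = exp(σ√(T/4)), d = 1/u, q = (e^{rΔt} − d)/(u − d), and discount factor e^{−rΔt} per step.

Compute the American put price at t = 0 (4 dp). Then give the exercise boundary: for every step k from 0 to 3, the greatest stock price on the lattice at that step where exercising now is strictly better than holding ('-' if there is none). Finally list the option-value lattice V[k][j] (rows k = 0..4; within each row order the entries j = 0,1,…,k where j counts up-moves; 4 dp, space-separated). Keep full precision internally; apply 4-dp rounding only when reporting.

Δt=0.17725, u=1.13510, d=0.88098, q=0.53376, disc=e^(-rΔt)=0.98365
k=4 terminal: V=max(K-S,0) → 31.9242 19.5822 3.6800 0.0000 0.0000
k=3: j=0 S=48.5663 intr=26.1437 cont=24.9223 V=26.1437[EX]; j=1 S=62.5758 intr=12.1342 cont=10.9128 V=12.1342[EX]; j=2 S=80.6264 intr=0.0000 cont=1.6877 V=1.6877[hold]; j=3 S=103.8840 intr=0.0000 cont=0.0000 V=0.0000[hold]  S*(3)=62.5758
k=2: j=0 S=55.1278 intr=19.5822 cont=18.3608 V=19.5822[EX]; j=1 S=71.0300 intr=3.6800 cont=6.4510 V=6.4510[hold]; j=2 S=91.5194 intr=0.0000 cont=0.7740 V=0.7740[hold]  S*(2)=55.1278
k=1: j=0 S=62.5758 intr=12.1342 cont=12.3677 V=12.3677[hold]; j=1 S=80.6264 intr=0.0000 cont=3.3649 V=3.3649[hold]  S*(1)=-
k=0: j=0 S=71.0300 intr=3.6800 cont=7.4387 V=7.4387[hold]  S*(0)=-

price = 7.4387
boundary = - - 55.1278 62.5758
tree:
7.4387
12.3677 3.3649
19.5822 6.4510 0.7740
26.1437 12.1342 1.6877 0.0000
31.9242 19.5822 3.6800 0.0000 0.0000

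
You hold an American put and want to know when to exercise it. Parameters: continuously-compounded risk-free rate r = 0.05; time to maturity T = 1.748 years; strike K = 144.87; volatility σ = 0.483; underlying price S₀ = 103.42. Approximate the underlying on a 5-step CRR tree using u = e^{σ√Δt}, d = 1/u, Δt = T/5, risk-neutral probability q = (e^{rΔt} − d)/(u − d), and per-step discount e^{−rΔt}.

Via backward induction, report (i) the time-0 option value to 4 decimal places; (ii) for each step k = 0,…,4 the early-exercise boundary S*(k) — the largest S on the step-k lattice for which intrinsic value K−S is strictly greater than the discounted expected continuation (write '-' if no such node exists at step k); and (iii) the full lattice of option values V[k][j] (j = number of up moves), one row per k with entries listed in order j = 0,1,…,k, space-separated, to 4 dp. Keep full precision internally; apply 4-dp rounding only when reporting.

price = 49.5451
boundary = - 77.7280 58.4184 77.7280 103.4200
tree:
49.5451
67.1420 30.7509
86.4516 46.3865 13.5422
100.9641 67.1420 23.7563 2.0494
111.8714 86.4516 41.4500 3.8588 0.0000
120.0691 100.9641 67.1420 7.2658 0.0000 0.0000

Δt=0.34960, u=1.33054, d=0.75158, q=0.45954, disc=e^(-rΔt)=0.98267
k=5 terminal: V=max(K-S,0) → 120.0691 100.9641 67.1420 7.2658 0.0000 0.0000
k=4: j=0 S=32.9986 intr=111.8714 cont=109.3611 V=111.8714[EX]; j=1 S=58.4184 intr=86.4516 cont=83.9412 V=86.4516[EX]; j=2 S=103.4200 intr=41.4500 cont=38.9397 V=41.4500[EX]; j=3 S=183.0877 intr=0.0000 cont=3.8588 V=3.8588[hold]; j=4 S=324.1258 intr=0.0000 cont=0.0000 V=0.0000[hold]  S*(4)=103.4200
k=3: j=0 S=43.9059 intr=100.9641 cont=98.4538 V=100.9641[EX]; j=1 S=77.7280 intr=67.1420 cont=64.6317 V=67.1420[EX]; j=2 S=137.6042 intr=7.2658 cont=23.7563 V=23.7563[hold]; j=3 S=243.6051 intr=0.0000 cont=2.0494 V=2.0494[hold]  S*(3)=77.7280
k=2: j=0 S=58.4184 intr=86.4516 cont=83.9412 V=86.4516[EX]; j=1 S=103.4200 intr=41.4500 cont=46.3865 V=46.3865[hold]; j=2 S=183.0877 intr=0.0000 cont=13.5422 V=13.5422[hold]  S*(2)=58.4184
k=1: j=0 S=77.7280 intr=67.1420 cont=66.8609 V=67.1420[EX]; j=1 S=137.6042 intr=7.2658 cont=30.7509 V=30.7509[hold]  S*(1)=77.7280
k=0: j=0 S=103.4200 intr=41.4500 cont=49.5451 V=49.5451[hold]  S*(0)=-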